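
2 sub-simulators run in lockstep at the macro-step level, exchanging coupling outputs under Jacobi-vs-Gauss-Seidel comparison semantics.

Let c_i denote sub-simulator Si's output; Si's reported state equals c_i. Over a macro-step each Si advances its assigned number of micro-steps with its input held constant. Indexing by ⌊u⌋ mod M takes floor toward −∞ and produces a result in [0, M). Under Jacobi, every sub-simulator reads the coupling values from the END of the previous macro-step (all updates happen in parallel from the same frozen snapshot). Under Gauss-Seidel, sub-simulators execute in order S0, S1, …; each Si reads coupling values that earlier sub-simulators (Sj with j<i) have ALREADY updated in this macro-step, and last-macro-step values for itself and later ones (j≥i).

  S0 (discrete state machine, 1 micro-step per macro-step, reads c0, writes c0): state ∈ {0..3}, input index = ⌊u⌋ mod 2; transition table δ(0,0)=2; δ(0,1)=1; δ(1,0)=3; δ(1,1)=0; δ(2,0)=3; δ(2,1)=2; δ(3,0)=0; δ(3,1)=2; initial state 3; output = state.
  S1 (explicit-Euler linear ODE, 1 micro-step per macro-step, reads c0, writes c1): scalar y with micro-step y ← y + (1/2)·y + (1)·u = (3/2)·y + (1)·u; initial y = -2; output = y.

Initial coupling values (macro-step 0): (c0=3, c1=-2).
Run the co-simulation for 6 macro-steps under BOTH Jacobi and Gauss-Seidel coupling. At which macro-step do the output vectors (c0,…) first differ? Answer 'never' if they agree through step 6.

[Jacobi] macro 1: S0 reads c0=3 → after 1×micro: 2; S1 reads c0=3 → after 1×micro: 0 ⇒ (c0=2, c1=0)
[Jacobi] macro 2: S0 reads c0=2 → after 1×micro: 3; S1 reads c0=2 → after 1×micro: 2 ⇒ (c0=3, c1=2)
[Jacobi] macro 3: S0 reads c0=3 → after 1×micro: 2; S1 reads c0=3 → after 1×micro: 6 ⇒ (c0=2, c1=6)
[Jacobi] macro 4: S0 reads c0=2 → after 1×micro: 3; S1 reads c0=2 → after 1×micro: 11 ⇒ (c0=3, c1=11)
[Jacobi] macro 5: S0 reads c0=3 → after 1×micro: 2; S1 reads c0=3 → after 1×micro: 39/2 ⇒ (c0=2, c1=39/2)
[Jacobi] macro 6: S0 reads c0=2 → after 1×micro: 3; S1 reads c0=2 → after 1×micro: 125/4 ⇒ (c0=3, c1=125/4)
[Gauss-Seidel] macro 1: S0 reads c0=3 → after 1×micro: 2; S1 reads c0=2 → after 1×micro: -1 ⇒ (c0=2, c1=-1)
[Gauss-Seidel] macro 2: S0 reads c0=2 → after 1×micro: 3; S1 reads c0=3 → after 1×micro: 3/2 ⇒ (c0=3, c1=3/2)
[Gauss-Seidel] macro 3: S0 reads c0=3 → after 1×micro: 2; S1 reads c0=2 → after 1×micro: 17/4 ⇒ (c0=2, c1=17/4)
[Gauss-Seidel] macro 4: S0 reads c0=2 → after 1×micro: 3; S1 reads c0=3 → after 1×micro: 75/8 ⇒ (c0=3, c1=75/8)
[Gauss-Seidel] macro 5: S0 reads c0=3 → after 1×micro: 2; S1 reads c0=2 → after 1×micro: 257/16 ⇒ (c0=2, c1=257/16)
[Gauss-Seidel] macro 6: S0 reads c0=2 → after 1×micro: 3; S1 reads c0=3 → after 1×micro: 867/32 ⇒ (c0=3, c1=867/32)

first divergence at macro-step: 1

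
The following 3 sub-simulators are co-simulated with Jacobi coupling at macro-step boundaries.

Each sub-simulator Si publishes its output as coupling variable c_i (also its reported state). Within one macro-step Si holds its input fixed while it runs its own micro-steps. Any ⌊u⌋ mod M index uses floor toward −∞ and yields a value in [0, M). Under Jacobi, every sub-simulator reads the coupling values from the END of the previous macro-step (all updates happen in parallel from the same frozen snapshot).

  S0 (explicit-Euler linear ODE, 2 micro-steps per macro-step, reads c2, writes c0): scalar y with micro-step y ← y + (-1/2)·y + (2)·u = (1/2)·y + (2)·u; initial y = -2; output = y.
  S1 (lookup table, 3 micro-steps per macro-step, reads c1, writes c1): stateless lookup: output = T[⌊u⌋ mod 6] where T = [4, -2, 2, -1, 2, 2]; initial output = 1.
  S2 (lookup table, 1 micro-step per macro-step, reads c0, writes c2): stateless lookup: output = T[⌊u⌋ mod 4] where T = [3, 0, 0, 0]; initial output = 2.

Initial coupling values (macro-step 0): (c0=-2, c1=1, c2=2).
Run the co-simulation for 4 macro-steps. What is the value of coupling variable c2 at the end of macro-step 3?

macro 1: S0 reads c2=2 → after 2×micro: 11/2; S1 reads c1=1 → after 3×micro: -2; S2 reads c0=-2 → after 1×micro: 0 ⇒ (c0=11/2, c1=-2, c2=0)
macro 2: S0 reads c2=0 → after 2×micro: 11/8; S1 reads c1=-2 → after 3×micro: 2; S2 reads c0=11/2 → after 1×micro: 0 ⇒ (c0=11/8, c1=2, c2=0)
macro 3: S0 reads c2=0 → after 2×micro: 11/32; S1 reads c1=2 → after 3×micro: 2; S2 reads c0=11/8 → after 1×micro: 0 ⇒ (c0=11/32, c1=2, c2=0)
macro 4: S0 reads c2=0 → after 2×micro: 11/128; S1 reads c1=2 → after 3×micro: 2; S2 reads c0=11/32 → after 1×micro: 3 ⇒ (c0=11/128, c1=2, c2=3)

c2 at macro-step 3 = 0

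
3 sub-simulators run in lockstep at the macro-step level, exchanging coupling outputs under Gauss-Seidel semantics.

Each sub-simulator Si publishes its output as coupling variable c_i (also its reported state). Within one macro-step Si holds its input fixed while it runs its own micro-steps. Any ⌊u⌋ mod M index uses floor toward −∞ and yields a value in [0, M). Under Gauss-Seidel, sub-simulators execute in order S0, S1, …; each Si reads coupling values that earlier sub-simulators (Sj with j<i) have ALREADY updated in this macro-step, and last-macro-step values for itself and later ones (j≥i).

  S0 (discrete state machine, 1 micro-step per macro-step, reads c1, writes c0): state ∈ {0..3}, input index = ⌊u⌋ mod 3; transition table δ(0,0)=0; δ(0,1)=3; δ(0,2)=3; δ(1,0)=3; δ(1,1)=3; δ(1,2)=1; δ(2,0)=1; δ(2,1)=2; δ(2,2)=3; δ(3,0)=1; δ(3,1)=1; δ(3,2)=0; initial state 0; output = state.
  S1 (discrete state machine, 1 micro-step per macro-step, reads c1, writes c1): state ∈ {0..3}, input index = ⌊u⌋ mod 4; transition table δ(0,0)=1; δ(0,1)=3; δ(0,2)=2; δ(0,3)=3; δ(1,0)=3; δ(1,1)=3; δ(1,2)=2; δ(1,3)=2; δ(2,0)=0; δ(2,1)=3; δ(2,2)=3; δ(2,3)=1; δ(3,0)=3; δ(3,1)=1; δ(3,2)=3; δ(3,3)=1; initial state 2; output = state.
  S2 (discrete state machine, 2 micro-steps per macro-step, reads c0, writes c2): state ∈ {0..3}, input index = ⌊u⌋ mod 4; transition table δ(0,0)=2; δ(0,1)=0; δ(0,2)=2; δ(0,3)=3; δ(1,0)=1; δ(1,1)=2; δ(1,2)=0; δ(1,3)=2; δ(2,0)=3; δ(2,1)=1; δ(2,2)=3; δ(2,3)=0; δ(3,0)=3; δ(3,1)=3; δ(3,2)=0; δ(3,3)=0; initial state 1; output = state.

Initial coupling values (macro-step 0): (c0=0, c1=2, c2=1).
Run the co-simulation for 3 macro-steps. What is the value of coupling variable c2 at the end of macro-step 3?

c2 at macro-step 3 = 0

macro 1: S0 reads c1=2 → after 1×micro: 3; S1 reads c1=2 → after 1×micro: 3; S2 reads c0=3 → after 2×micro: 0 ⇒ (c0=3, c1=3, c2=0)
macro 2: S0 reads c1=3 → after 1×micro: 1; S1 reads c1=3 → after 1×micro: 1; S2 reads c0=1 → after 2×micro: 0 ⇒ (c0=1, c1=1, c2=0)
macro 3: S0 reads c1=1 → after 1×micro: 3; S1 reads c1=1 → after 1×micro: 3; S2 reads c0=3 → after 2×micro: 0 ⇒ (c0=3, c1=3, c2=0)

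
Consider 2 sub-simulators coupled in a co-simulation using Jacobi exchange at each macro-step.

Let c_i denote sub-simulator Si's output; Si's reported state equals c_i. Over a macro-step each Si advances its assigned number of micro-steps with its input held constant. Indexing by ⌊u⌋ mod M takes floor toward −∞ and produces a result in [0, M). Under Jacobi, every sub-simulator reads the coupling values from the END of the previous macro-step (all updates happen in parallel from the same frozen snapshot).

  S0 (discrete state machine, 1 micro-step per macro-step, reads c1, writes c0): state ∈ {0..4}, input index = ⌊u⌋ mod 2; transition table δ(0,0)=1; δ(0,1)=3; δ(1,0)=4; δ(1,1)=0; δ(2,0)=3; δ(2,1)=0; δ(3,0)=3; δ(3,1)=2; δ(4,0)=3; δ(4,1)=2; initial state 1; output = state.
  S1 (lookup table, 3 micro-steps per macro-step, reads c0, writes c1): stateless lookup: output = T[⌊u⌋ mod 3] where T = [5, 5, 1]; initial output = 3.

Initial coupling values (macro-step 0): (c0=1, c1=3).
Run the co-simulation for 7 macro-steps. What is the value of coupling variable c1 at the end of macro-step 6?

macro 1: S0 reads c1=3 → after 1×micro: 0; S1 reads c0=1 → after 3×micro: 5 ⇒ (c0=0, c1=5)
macro 2: S0 reads c1=5 → after 1×micro: 3; S1 reads c0=0 → after 3×micro: 5 ⇒ (c0=3, c1=5)
macro 3: S0 reads c1=5 → after 1×micro: 2; S1 reads c0=3 → after 3×micro: 5 ⇒ (c0=2, c1=5)
macro 4: S0 reads c1=5 → after 1×micro: 0; S1 reads c0=2 → after 3×micro: 1 ⇒ (c0=0, c1=1)
macro 5: S0 reads c1=1 → after 1×micro: 3; S1 reads c0=0 → after 3×micro: 5 ⇒ (c0=3, c1=5)
macro 6: S0 reads c1=5 → after 1×micro: 2; S1 reads c0=3 → after 3×micro: 5 ⇒ (c0=2, c1=5)
macro 7: S0 reads c1=5 → after 1×micro: 0; S1 reads c0=2 → after 3×micro: 1 ⇒ (c0=0, c1=1)

c1 at macro-step 6 = 5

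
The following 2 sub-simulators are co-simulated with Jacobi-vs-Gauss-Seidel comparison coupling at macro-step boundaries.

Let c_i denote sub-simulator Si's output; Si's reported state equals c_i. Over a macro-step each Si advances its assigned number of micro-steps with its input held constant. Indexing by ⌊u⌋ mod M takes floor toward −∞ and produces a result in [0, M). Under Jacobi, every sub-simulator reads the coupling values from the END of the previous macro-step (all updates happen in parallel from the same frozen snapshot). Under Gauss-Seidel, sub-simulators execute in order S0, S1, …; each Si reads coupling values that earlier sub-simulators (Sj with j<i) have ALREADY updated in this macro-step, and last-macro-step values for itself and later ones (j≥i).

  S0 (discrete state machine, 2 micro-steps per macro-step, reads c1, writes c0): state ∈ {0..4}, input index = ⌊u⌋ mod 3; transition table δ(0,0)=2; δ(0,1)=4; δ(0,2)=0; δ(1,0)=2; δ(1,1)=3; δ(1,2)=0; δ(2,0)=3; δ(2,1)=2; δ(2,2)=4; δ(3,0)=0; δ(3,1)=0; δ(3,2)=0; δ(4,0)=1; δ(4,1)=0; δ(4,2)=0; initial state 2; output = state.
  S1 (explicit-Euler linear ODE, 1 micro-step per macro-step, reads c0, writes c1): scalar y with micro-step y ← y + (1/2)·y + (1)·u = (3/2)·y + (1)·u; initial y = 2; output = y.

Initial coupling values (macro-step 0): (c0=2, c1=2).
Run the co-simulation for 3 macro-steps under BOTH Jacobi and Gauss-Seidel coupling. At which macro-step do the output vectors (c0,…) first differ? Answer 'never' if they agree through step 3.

first divergence at macro-step: 1

[Jacobi] macro 1: S0 reads c1=2 → after 2×micro: 0; S1 reads c0=2 → after 1×micro: 5 ⇒ (c0=0, c1=5)
[Jacobi] macro 2: S0 reads c1=5 → after 2×micro: 0; S1 reads c0=0 → after 1×micro: 15/2 ⇒ (c0=0, c1=15/2)
[Jacobi] macro 3: S0 reads c1=15/2 → after 2×micro: 0; S1 reads c0=0 → after 1×micro: 45/4 ⇒ (c0=0, c1=45/4)
[Gauss-Seidel] macro 1: S0 reads c1=2 → after 2×micro: 0; S1 reads c0=0 → after 1×micro: 3 ⇒ (c0=0, c1=3)
[Gauss-Seidel] macro 2: S0 reads c1=3 → after 2×micro: 3; S1 reads c0=3 → after 1×micro: 15/2 ⇒ (c0=3, c1=15/2)
[Gauss-Seidel] macro 3: S0 reads c1=15/2 → after 2×micro: 4; S1 reads c0=4 → after 1×micro: 61/4 ⇒ (c0=4, c1=61/4)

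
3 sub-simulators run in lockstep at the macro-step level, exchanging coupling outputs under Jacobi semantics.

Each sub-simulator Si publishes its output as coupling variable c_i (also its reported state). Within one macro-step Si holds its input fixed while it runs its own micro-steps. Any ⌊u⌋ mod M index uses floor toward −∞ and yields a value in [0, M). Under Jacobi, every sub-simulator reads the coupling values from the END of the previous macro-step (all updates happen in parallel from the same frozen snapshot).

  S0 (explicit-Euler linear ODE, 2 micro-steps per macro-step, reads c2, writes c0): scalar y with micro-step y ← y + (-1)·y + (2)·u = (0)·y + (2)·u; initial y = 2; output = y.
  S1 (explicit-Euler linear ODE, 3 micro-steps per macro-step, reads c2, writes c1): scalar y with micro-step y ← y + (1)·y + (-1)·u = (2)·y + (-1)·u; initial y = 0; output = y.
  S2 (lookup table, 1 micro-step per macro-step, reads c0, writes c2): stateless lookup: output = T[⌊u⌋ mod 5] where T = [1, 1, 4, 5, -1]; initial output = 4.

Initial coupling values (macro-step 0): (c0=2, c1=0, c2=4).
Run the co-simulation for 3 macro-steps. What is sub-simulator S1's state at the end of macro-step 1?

macro 1: S0 reads c2=4 → after 2×micro: 8; S1 reads c2=4 → after 3×micro: -28; S2 reads c0=2 → after 1×micro: 4 ⇒ (c0=8, c1=-28, c2=4)
macro 2: S0 reads c2=4 → after 2×micro: 8; S1 reads c2=4 → after 3×micro: -252; S2 reads c0=8 → after 1×micro: 5 ⇒ (c0=8, c1=-252, c2=5)
macro 3: S0 reads c2=5 → after 2×micro: 10; S1 reads c2=5 → after 3×micro: -2051; S2 reads c0=8 → after 1×micro: 5 ⇒ (c0=10, c1=-2051, c2=5)

S1 state at macro-step 1 = -28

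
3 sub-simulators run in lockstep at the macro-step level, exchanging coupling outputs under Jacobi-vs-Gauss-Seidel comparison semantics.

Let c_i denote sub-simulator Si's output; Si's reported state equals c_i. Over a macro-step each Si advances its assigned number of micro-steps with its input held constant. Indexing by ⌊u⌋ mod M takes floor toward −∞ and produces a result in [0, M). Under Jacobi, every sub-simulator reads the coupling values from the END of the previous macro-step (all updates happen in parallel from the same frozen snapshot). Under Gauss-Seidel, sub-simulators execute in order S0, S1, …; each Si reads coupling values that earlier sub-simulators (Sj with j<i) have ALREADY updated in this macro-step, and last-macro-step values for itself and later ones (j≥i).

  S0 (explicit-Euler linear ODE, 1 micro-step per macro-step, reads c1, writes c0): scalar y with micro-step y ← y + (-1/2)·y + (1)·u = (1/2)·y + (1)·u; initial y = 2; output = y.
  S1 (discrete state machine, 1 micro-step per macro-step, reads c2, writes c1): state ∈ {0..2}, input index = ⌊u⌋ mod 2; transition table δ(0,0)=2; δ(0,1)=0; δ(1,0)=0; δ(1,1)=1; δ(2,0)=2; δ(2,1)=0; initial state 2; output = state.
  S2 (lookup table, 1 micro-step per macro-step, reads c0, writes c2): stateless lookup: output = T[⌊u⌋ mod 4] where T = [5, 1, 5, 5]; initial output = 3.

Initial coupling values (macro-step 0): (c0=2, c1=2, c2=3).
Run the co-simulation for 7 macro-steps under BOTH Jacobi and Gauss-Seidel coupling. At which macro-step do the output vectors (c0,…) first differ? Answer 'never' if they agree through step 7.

[Jacobi] macro 1: S0 reads c1=2 → after 1×micro: 3; S1 reads c2=3 → after 1×micro: 0; S2 reads c0=2 → after 1×micro: 5 ⇒ (c0=3, c1=0, c2=5)
[Jacobi] macro 2: S0 reads c1=0 → after 1×micro: 3/2; S1 reads c2=5 → after 1×micro: 0; S2 reads c0=3 → after 1×micro: 5 ⇒ (c0=3/2, c1=0, c2=5)
[Jacobi] macro 3: S0 reads c1=0 → after 1×micro: 3/4; S1 reads c2=5 → after 1×micro: 0; S2 reads c0=3/2 → after 1×micro: 1 ⇒ (c0=3/4, c1=0, c2=1)
[Jacobi] macro 4: S0 reads c1=0 → after 1×micro: 3/8; S1 reads c2=1 → after 1×micro: 0; S2 reads c0=3/4 → after 1×micro: 5 ⇒ (c0=3/8, c1=0, c2=5)
[Jacobi] macro 5: S0 reads c1=0 → after 1×micro: 3/16; S1 reads c2=5 → after 1×micro: 0; S2 reads c0=3/8 → after 1×micro: 5 ⇒ (c0=3/16, c1=0, c2=5)
[Jacobi] macro 6: S0 reads c1=0 → after 1×micro: 3/32; S1 reads c2=5 → after 1×micro: 0; S2 reads c0=3/16 → after 1×micro: 5 ⇒ (c0=3/32, c1=0, c2=5)
[Jacobi] macro 7: S0 reads c1=0 → after 1×micro: 3/64; S1 reads c2=5 → after 1×micro: 0; S2 reads c0=3/32 → after 1×micro: 5 ⇒ (c0=3/64, c1=0, c2=5)
[Gauss-Seidel] macro 1: S0 reads c1=2 → after 1×micro: 3; S1 reads c2=3 → after 1×micro: 0; S2 reads c0=3 → after 1×micro: 5 ⇒ (c0=3, c1=0, c2=5)
[Gauss-Seidel] macro 2: S0 reads c1=0 → after 1×micro: 3/2; S1 reads c2=5 → after 1×micro: 0; S2 reads c0=3/2 → after 1×micro: 1 ⇒ (c0=3/2, c1=0, c2=1)
[Gauss-Seidel] macro 3: S0 reads c1=0 → after 1×micro: 3/4; S1 reads c2=1 → after 1×micro: 0; S2 reads c0=3/4 → after 1×micro: 5 ⇒ (c0=3/4, c1=0, c2=5)
[Gauss-Seidel] macro 4: S0 reads c1=0 → after 1×micro: 3/8; S1 reads c2=5 → after 1×micro: 0; S2 reads c0=3/8 → after 1×micro: 5 ⇒ (c0=3/8, c1=0, c2=5)
[Gauss-Seidel] macro 5: S0 reads c1=0 → after 1×micro: 3/16; S1 reads c2=5 → after 1×micro: 0; S2 reads c0=3/16 → after 1×micro: 5 ⇒ (c0=3/16, c1=0, c2=5)
[Gauss-Seidel] macro 6: S0 reads c1=0 → after 1×micro: 3/32; S1 reads c2=5 → after 1×micro: 0; S2 reads c0=3/32 → after 1×micro: 5 ⇒ (c0=3/32, c1=0, c2=5)
[Gauss-Seidel] macro 7: S0 reads c1=0 → after 1×micro: 3/64; S1 reads c2=5 → after 1×micro: 0; S2 reads c0=3/64 → after 1×micro: 5 ⇒ (c0=3/64, c1=0, c2=5)

first divergence at macro-step: 2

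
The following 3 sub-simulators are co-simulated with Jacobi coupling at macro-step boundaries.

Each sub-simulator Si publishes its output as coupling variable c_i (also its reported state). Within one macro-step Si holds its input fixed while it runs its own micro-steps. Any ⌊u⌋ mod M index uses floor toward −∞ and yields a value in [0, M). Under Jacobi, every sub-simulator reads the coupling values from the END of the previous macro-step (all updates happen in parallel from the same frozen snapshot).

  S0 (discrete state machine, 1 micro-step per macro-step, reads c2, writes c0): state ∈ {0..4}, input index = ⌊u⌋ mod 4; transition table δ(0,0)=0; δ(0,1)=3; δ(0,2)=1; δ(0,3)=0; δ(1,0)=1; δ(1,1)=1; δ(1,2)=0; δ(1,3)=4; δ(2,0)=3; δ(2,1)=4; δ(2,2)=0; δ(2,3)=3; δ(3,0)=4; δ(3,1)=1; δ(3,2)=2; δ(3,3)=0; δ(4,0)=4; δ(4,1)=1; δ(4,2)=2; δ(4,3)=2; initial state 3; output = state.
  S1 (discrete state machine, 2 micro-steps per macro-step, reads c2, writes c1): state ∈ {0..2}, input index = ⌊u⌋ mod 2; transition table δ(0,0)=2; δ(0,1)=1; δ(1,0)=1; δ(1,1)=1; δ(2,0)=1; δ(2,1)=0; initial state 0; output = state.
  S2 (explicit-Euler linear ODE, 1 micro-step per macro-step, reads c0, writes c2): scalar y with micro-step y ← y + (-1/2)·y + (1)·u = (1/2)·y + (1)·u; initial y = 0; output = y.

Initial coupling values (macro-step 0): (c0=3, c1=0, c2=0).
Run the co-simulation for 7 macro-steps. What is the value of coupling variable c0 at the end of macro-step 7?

c0 at macro-step 7 = 1

macro 1: S0 reads c2=0 → after 1×micro: 4; S1 reads c2=0 → after 2×micro: 1; S2 reads c0=3 → after 1×micro: 3 ⇒ (c0=4, c1=1, c2=3)
macro 2: S0 reads c2=3 → after 1×micro: 2; S1 reads c2=3 → after 2×micro: 1; S2 reads c0=4 → after 1×micro: 11/2 ⇒ (c0=2, c1=1, c2=11/2)
macro 3: S0 reads c2=11/2 → after 1×micro: 4; S1 reads c2=11/2 → after 2×micro: 1; S2 reads c0=2 → after 1×micro: 19/4 ⇒ (c0=4, c1=1, c2=19/4)
macro 4: S0 reads c2=19/4 → after 1×micro: 4; S1 reads c2=19/4 → after 2×micro: 1; S2 reads c0=4 → after 1×micro: 51/8 ⇒ (c0=4, c1=1, c2=51/8)
macro 5: S0 reads c2=51/8 → after 1×micro: 2; S1 reads c2=51/8 → after 2×micro: 1; S2 reads c0=4 → after 1×micro: 115/16 ⇒ (c0=2, c1=1, c2=115/16)
macro 6: S0 reads c2=115/16 → after 1×micro: 3; S1 reads c2=115/16 → after 2×micro: 1; S2 reads c0=2 → after 1×micro: 179/32 ⇒ (c0=3, c1=1, c2=179/32)
macro 7: S0 reads c2=179/32 → after 1×micro: 1; S1 reads c2=179/32 → after 2×micro: 1; S2 reads c0=3 → after 1×micro: 371/64 ⇒ (c0=1, c1=1, c2=371/64)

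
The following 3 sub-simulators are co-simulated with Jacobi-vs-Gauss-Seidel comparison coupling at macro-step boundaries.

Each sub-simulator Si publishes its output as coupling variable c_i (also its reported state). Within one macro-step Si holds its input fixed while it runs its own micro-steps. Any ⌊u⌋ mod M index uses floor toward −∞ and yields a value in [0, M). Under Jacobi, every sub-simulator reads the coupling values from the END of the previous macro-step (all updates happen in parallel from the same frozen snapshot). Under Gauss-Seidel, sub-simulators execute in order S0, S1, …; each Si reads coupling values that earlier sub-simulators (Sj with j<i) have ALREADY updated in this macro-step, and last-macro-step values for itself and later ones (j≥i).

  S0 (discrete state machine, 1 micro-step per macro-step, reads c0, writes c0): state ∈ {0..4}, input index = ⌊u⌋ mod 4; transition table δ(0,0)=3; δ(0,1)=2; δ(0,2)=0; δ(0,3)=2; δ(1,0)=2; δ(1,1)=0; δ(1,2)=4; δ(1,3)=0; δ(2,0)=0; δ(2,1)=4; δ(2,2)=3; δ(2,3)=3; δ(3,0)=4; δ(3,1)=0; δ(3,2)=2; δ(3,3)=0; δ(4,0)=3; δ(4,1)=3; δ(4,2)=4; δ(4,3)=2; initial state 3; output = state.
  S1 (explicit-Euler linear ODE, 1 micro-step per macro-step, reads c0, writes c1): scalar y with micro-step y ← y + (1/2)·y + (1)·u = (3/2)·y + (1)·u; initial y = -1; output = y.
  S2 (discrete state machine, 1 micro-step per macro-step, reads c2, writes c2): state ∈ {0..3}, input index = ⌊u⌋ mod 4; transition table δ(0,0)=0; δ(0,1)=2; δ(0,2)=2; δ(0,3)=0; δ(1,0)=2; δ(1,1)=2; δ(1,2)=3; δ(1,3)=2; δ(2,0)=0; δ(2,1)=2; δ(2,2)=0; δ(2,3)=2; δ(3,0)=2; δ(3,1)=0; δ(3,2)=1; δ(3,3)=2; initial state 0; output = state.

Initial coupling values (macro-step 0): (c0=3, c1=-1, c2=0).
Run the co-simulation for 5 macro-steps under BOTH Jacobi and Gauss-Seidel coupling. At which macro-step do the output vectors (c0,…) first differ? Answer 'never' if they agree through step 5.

[Jacobi] macro 1: S0 reads c0=3 → after 1×micro: 0; S1 reads c0=3 → after 1×micro: 3/2; S2 reads c2=0 → after 1×micro: 0 ⇒ (c0=0, c1=3/2, c2=0)
[Jacobi] macro 2: S0 reads c0=0 → after 1×micro: 3; S1 reads c0=0 → after 1×micro: 9/4; S2 reads c2=0 → after 1×micro: 0 ⇒ (c0=3, c1=9/4, c2=0)
[Jacobi] macro 3: S0 reads c0=3 → after 1×micro: 0; S1 reads c0=3 → after 1×micro: 51/8; S2 reads c2=0 → after 1×micro: 0 ⇒ (c0=0, c1=51/8, c2=0)
[Jacobi] macro 4: S0 reads c0=0 → after 1×micro: 3; S1 reads c0=0 → after 1×micro: 153/16; S2 reads c2=0 → after 1×micro: 0 ⇒ (c0=3, c1=153/16, c2=0)
[Jacobi] macro 5: S0 reads c0=3 → after 1×micro: 0; S1 reads c0=3 → after 1×micro: 555/32; S2 reads c2=0 → after 1×micro: 0 ⇒ (c0=0, c1=555/32, c2=0)
[Gauss-Seidel] macro 1: S0 reads c0=3 → after 1×micro: 0; S1 reads c0=0 → after 1×micro: -3/2; S2 reads c2=0 → after 1×micro: 0 ⇒ (c0=0, c1=-3/2, c2=0)
[Gauss-Seidel] macro 2: S0 reads c0=0 → after 1×micro: 3; S1 reads c0=3 → after 1×micro: 3/4; S2 reads c2=0 → after 1×micro: 0 ⇒ (c0=3, c1=3/4, c2=0)
[Gauss-Seidel] macro 3: S0 reads c0=3 → after 1×micro: 0; S1 reads c0=0 → after 1×micro: 9/8; S2 reads c2=0 → after 1×micro: 0 ⇒ (c0=0, c1=9/8, c2=0)
[Gauss-Seidel] macro 4: S0 reads c0=0 → after 1×micro: 3; S1 reads c0=3 → after 1×micro: 75/16; S2 reads c2=0 → after 1×micro: 0 ⇒ (c0=3, c1=75/16, c2=0)
[Gauss-Seidel] macro 5: S0 reads c0=3 → after 1×micro: 0; S1 reads c0=0 → after 1×micro: 225/32; S2 reads c2=0 → after 1×micro: 0 ⇒ (c0=0, c1=225/32, c2=0)

first divergence at macro-step: 1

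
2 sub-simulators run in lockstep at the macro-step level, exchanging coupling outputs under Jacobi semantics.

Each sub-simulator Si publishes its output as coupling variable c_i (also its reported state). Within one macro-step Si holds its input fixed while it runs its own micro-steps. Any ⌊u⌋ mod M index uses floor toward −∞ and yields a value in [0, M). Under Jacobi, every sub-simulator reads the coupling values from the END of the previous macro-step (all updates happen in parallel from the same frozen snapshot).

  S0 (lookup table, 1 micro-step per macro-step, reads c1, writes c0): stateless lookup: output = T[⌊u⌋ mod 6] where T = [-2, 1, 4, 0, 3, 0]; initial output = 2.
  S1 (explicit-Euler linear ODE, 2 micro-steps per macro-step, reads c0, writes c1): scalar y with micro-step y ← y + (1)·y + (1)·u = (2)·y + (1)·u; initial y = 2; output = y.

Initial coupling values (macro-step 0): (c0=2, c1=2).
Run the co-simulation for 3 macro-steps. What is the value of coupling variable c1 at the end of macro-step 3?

c1 at macro-step 3 = 284

macro 1: S0 reads c1=2 → after 1×micro: 4; S1 reads c0=2 → after 2×micro: 14 ⇒ (c0=4, c1=14)
macro 2: S0 reads c1=14 → after 1×micro: 4; S1 reads c0=4 → after 2×micro: 68 ⇒ (c0=4, c1=68)
macro 3: S0 reads c1=68 → after 1×micro: 4; S1 reads c0=4 → after 2×micro: 284 ⇒ (c0=4, c1=284)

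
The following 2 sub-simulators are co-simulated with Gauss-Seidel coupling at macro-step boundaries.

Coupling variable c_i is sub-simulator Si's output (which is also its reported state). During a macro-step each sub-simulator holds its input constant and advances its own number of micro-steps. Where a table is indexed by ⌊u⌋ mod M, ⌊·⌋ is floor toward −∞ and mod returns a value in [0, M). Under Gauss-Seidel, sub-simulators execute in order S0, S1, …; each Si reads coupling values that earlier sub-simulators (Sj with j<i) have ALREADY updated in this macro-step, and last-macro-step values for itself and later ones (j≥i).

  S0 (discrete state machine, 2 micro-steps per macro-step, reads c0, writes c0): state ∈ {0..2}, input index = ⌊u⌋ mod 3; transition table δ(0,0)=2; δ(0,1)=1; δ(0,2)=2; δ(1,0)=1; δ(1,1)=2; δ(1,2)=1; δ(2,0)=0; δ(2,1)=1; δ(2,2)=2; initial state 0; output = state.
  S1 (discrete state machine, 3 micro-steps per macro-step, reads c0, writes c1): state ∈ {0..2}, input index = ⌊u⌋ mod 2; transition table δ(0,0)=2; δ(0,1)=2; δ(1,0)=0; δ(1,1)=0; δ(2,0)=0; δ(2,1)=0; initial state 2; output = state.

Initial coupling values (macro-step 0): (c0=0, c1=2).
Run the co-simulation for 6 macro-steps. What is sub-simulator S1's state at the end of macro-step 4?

S1 state at macro-step 4 = 2

macro 1: S0 reads c0=0 → after 2×micro: 0; S1 reads c0=0 → after 3×micro: 0 ⇒ (c0=0, c1=0)
macro 2: S0 reads c0=0 → after 2×micro: 0; S1 reads c0=0 → after 3×micro: 2 ⇒ (c0=0, c1=2)
macro 3: S0 reads c0=0 → after 2×micro: 0; S1 reads c0=0 → after 3×micro: 0 ⇒ (c0=0, c1=0)
macro 4: S0 reads c0=0 → after 2×micro: 0; S1 reads c0=0 → after 3×micro: 2 ⇒ (c0=0, c1=2)
macro 5: S0 reads c0=0 → after 2×micro: 0; S1 reads c0=0 → after 3×micro: 0 ⇒ (c0=0, c1=0)
macro 6: S0 reads c0=0 → after 2×micro: 0; S1 reads c0=0 → after 3×micro: 2 ⇒ (c0=0, c1=2)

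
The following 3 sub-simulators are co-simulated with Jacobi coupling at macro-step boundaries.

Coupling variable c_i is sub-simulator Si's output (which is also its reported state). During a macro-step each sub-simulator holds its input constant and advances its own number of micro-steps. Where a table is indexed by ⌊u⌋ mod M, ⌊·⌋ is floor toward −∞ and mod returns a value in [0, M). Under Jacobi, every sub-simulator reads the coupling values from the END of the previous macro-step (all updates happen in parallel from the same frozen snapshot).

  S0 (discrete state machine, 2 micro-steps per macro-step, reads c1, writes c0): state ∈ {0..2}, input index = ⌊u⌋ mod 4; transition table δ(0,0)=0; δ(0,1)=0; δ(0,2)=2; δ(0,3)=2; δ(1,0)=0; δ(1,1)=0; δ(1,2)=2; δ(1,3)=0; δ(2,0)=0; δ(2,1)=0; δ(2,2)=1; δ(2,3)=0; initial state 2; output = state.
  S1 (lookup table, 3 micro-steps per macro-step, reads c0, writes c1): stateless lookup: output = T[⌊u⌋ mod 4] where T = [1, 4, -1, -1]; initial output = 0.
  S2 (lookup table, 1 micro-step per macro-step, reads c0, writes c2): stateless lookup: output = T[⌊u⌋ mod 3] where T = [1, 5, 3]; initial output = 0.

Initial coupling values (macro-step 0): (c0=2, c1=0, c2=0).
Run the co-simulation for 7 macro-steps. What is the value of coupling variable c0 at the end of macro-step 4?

c0 at macro-step 4 = 0

macro 1: S0 reads c1=0 → after 2×micro: 0; S1 reads c0=2 → after 3×micro: -1; S2 reads c0=2 → after 1×micro: 3 ⇒ (c0=0, c1=-1, c2=3)
macro 2: S0 reads c1=-1 → after 2×micro: 0; S1 reads c0=0 → after 3×micro: 1; S2 reads c0=0 → after 1×micro: 1 ⇒ (c0=0, c1=1, c2=1)
macro 3: S0 reads c1=1 → after 2×micro: 0; S1 reads c0=0 → after 3×micro: 1; S2 reads c0=0 → after 1×micro: 1 ⇒ (c0=0, c1=1, c2=1)
macro 4: S0 reads c1=1 → after 2×micro: 0; S1 reads c0=0 → after 3×micro: 1; S2 reads c0=0 → after 1×micro: 1 ⇒ (c0=0, c1=1, c2=1)
macro 5: S0 reads c1=1 → after 2×micro: 0; S1 reads c0=0 → after 3×micro: 1; S2 reads c0=0 → after 1×micro: 1 ⇒ (c0=0, c1=1, c2=1)
macro 6: S0 reads c1=1 → after 2×micro: 0; S1 reads c0=0 → after 3×micro: 1; S2 reads c0=0 → after 1×micro: 1 ⇒ (c0=0, c1=1, c2=1)
macro 7: S0 reads c1=1 → after 2×micro: 0; S1 reads c0=0 → after 3×micro: 1; S2 reads c0=0 → after 1×micro: 1 ⇒ (c0=0, c1=1, c2=1)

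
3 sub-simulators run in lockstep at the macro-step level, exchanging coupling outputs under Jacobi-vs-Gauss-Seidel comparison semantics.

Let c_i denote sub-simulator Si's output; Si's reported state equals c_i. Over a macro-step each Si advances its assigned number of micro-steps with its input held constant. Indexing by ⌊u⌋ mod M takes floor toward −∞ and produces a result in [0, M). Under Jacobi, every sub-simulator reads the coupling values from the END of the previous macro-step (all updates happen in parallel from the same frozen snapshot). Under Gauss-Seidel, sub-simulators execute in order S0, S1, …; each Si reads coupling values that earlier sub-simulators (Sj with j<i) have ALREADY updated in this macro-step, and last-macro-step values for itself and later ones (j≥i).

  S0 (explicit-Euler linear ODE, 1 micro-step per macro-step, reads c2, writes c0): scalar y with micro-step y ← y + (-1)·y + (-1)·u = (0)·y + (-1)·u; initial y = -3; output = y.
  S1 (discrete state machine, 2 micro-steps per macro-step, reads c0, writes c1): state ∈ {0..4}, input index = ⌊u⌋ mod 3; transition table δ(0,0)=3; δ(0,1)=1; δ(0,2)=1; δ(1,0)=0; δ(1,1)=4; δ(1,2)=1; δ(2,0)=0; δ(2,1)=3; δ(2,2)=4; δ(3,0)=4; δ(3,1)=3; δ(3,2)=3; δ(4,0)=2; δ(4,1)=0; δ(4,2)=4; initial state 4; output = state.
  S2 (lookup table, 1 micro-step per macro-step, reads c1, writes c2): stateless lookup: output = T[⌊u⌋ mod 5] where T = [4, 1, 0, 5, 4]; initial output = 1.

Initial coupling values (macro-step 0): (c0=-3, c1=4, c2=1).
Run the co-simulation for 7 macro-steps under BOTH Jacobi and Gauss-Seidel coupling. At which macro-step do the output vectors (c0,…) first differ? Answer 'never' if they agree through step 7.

first divergence at macro-step: 1

[Jacobi] macro 1: S0 reads c2=1 → after 1×micro: -1; S1 reads c0=-3 → after 2×micro: 0; S2 reads c1=4 → after 1×micro: 4 ⇒ (c0=-1, c1=0, c2=4)
[Jacobi] macro 2: S0 reads c2=4 → after 1×micro: -4; S1 reads c0=-1 → after 2×micro: 1; S2 reads c1=0 → after 1×micro: 4 ⇒ (c0=-4, c1=1, c2=4)
[Jacobi] macro 3: S0 reads c2=4 → after 1×micro: -4; S1 reads c0=-4 → after 2×micro: 1; S2 reads c1=1 → after 1×micro: 1 ⇒ (c0=-4, c1=1, c2=1)
[Jacobi] macro 4: S0 reads c2=1 → after 1×micro: -1; S1 reads c0=-4 → after 2×micro: 1; S2 reads c1=1 → after 1×micro: 1 ⇒ (c0=-1, c1=1, c2=1)
[Jacobi] macro 5: S0 reads c2=1 → after 1×micro: -1; S1 reads c0=-1 → after 2×micro: 1; S2 reads c1=1 → after 1×micro: 1 ⇒ (c0=-1, c1=1, c2=1)
[Jacobi] macro 6: S0 reads c2=1 → after 1×micro: -1; S1 reads c0=-1 → after 2×micro: 1; S2 reads c1=1 → after 1×micro: 1 ⇒ (c0=-1, c1=1, c2=1)
[Jacobi] macro 7: S0 reads c2=1 → after 1×micro: -1; S1 reads c0=-1 → after 2×micro: 1; S2 reads c1=1 → after 1×micro: 1 ⇒ (c0=-1, c1=1, c2=1)
[Gauss-Seidel] macro 1: S0 reads c2=1 → after 1×micro: -1; S1 reads c0=-1 → after 2×micro: 4; S2 reads c1=4 → after 1×micro: 4 ⇒ (c0=-1, c1=4, c2=4)
[Gauss-Seidel] macro 2: S0 reads c2=4 → after 1×micro: -4; S1 reads c0=-4 → after 2×micro: 4; S2 reads c1=4 → after 1×micro: 4 ⇒ (c0=-4, c1=4, c2=4)
[Gauss-Seidel] macro 3: S0 reads c2=4 → after 1×micro: -4; S1 reads c0=-4 → after 2×micro: 4; S2 reads c1=4 → after 1×micro: 4 ⇒ (c0=-4, c1=4, c2=4)
[Gauss-Seidel] macro 4: S0 reads c2=4 → after 1×micro: -4; S1 reads c0=-4 → after 2×micro: 4; S2 reads c1=4 → after 1×micro: 4 ⇒ (c0=-4, c1=4, c2=4)
[Gauss-Seidel] macro 5: S0 reads c2=4 → after 1×micro: -4; S1 reads c0=-4 → after 2×micro: 4; S2 reads c1=4 → after 1×micro: 4 ⇒ (c0=-4, c1=4, c2=4)
[Gauss-Seidel] macro 6: S0 reads c2=4 → after 1×micro: -4; S1 reads c0=-4 → after 2×micro: 4; S2 reads c1=4 → after 1×micro: 4 ⇒ (c0=-4, c1=4, c2=4)
[Gauss-Seidel] macro 7: S0 reads c2=4 → after 1×micro: -4; S1 reads c0=-4 → after 2×micro: 4; S2 reads c1=4 → after 1×micro: 4 ⇒ (c0=-4, c1=4, c2=4)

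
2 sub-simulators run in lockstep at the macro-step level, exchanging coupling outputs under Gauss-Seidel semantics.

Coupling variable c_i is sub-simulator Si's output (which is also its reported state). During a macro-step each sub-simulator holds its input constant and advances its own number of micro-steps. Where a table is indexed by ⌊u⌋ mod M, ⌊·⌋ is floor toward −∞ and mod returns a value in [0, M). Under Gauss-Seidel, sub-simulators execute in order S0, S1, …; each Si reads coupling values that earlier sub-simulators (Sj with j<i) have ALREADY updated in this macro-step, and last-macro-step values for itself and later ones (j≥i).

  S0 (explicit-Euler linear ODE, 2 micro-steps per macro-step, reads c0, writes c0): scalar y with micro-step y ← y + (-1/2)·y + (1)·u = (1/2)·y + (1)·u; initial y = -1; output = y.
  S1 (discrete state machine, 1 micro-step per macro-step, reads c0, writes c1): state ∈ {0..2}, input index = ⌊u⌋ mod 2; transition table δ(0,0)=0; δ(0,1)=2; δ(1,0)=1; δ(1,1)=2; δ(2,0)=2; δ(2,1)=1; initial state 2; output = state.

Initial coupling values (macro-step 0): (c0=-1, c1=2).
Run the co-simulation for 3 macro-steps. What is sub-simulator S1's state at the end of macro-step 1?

macro 1: S0 reads c0=-1 → after 2×micro: -7/4; S1 reads c0=-7/4 → after 1×micro: 2 ⇒ (c0=-7/4, c1=2)
macro 2: S0 reads c0=-7/4 → after 2×micro: -49/16; S1 reads c0=-49/16 → after 1×micro: 2 ⇒ (c0=-49/16, c1=2)
macro 3: S0 reads c0=-49/16 → after 2×micro: -343/64; S1 reads c0=-343/64 → after 1×micro: 2 ⇒ (c0=-343/64, c1=2)

S1 state at macro-step 1 = 2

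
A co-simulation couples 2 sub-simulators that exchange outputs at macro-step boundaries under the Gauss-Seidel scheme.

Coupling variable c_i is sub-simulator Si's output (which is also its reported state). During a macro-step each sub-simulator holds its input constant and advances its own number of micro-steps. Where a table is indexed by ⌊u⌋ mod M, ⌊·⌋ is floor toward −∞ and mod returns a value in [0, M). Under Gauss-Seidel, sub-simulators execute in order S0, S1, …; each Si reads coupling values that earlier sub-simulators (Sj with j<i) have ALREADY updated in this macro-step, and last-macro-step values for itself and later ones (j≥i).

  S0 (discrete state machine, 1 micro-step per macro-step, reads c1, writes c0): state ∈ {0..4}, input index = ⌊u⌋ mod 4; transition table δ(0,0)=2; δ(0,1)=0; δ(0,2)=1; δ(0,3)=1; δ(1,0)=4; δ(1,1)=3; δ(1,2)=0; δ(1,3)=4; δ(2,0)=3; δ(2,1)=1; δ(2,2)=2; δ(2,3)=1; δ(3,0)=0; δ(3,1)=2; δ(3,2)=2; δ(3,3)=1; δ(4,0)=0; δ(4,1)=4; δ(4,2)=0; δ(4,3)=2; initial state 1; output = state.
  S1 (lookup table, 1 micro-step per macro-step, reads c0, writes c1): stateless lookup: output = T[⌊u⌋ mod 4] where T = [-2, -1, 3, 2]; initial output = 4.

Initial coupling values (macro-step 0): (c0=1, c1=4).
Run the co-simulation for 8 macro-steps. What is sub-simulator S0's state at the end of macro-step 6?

S0 state at macro-step 6 = 1

macro 1: S0 reads c1=4 → after 1×micro: 4; S1 reads c0=4 → after 1×micro: -2 ⇒ (c0=4, c1=-2)
macro 2: S0 reads c1=-2 → after 1×micro: 0; S1 reads c0=0 → after 1×micro: -2 ⇒ (c0=0, c1=-2)
macro 3: S0 reads c1=-2 → after 1×micro: 1; S1 reads c0=1 → after 1×micro: -1 ⇒ (c0=1, c1=-1)
macro 4: S0 reads c1=-1 → after 1×micro: 4; S1 reads c0=4 → after 1×micro: -2 ⇒ (c0=4, c1=-2)
macro 5: S0 reads c1=-2 → after 1×micro: 0; S1 reads c0=0 → after 1×micro: -2 ⇒ (c0=0, c1=-2)
macro 6: S0 reads c1=-2 → after 1×micro: 1; S1 reads c0=1 → after 1×micro: -1 ⇒ (c0=1, c1=-1)
macro 7: S0 reads c1=-1 → after 1×micro: 4; S1 reads c0=4 → after 1×micro: -2 ⇒ (c0=4, c1=-2)
macro 8: S0 reads c1=-2 → after 1×micro: 0; S1 reads c0=0 → after 1×micro: -2 ⇒ (c0=0, c1=-2)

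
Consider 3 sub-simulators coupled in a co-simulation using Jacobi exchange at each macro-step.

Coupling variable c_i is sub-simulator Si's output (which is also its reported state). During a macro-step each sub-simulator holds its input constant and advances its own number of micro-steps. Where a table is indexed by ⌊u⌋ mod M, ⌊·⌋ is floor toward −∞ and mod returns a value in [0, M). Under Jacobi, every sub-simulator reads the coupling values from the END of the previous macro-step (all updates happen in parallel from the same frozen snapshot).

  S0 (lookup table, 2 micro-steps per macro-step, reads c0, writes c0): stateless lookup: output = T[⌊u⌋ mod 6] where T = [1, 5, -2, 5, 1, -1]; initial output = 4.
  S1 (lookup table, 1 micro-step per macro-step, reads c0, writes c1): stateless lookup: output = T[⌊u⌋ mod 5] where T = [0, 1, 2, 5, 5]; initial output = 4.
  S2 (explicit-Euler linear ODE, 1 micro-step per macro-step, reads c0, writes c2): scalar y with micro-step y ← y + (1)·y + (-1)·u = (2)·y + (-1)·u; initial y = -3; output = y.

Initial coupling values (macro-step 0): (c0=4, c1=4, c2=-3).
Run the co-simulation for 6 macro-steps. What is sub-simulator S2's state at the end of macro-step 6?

S2 state at macro-step 6 = -369

macro 1: S0 reads c0=4 → after 2×micro: 1; S1 reads c0=4 → after 1×micro: 5; S2 reads c0=4 → after 1×micro: -10 ⇒ (c0=1, c1=5, c2=-10)
macro 2: S0 reads c0=1 → after 2×micro: 5; S1 reads c0=1 → after 1×micro: 1; S2 reads c0=1 → after 1×micro: -21 ⇒ (c0=5, c1=1, c2=-21)
macro 3: S0 reads c0=5 → after 2×micro: -1; S1 reads c0=5 → after 1×micro: 0; S2 reads c0=5 → after 1×micro: -47 ⇒ (c0=-1, c1=0, c2=-47)
macro 4: S0 reads c0=-1 → after 2×micro: -1; S1 reads c0=-1 → after 1×micro: 5; S2 reads c0=-1 → after 1×micro: -93 ⇒ (c0=-1, c1=5, c2=-93)
macro 5: S0 reads c0=-1 → after 2×micro: -1; S1 reads c0=-1 → after 1×micro: 5; S2 reads c0=-1 → after 1×micro: -185 ⇒ (c0=-1, c1=5, c2=-185)
macro 6: S0 reads c0=-1 → after 2×micro: -1; S1 reads c0=-1 → after 1×micro: 5; S2 reads c0=-1 → after 1×micro: -369 ⇒ (c0=-1, c1=5, c2=-369)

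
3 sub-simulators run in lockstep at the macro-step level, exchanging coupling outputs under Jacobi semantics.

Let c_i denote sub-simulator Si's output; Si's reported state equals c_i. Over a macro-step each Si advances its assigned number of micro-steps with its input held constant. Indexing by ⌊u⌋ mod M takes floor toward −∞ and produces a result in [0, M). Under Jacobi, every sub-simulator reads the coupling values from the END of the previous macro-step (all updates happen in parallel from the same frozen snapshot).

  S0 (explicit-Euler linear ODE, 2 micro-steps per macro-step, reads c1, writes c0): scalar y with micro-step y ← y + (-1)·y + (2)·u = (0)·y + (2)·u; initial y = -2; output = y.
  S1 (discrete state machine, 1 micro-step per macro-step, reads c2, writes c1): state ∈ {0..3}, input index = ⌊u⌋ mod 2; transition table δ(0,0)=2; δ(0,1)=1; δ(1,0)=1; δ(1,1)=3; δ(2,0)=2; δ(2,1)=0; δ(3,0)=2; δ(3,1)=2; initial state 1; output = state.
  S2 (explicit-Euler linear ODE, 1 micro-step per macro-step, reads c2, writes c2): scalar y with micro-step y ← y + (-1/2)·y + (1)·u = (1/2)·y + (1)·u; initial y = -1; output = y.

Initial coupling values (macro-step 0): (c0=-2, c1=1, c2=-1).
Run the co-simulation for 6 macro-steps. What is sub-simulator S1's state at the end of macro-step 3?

macro 1: S0 reads c1=1 → after 2×micro: 2; S1 reads c2=-1 → after 1×micro: 3; S2 reads c2=-1 → after 1×micro: -3/2 ⇒ (c0=2, c1=3, c2=-3/2)
macro 2: S0 reads c1=3 → after 2×micro: 6; S1 reads c2=-3/2 → after 1×micro: 2; S2 reads c2=-3/2 → after 1×micro: -9/4 ⇒ (c0=6, c1=2, c2=-9/4)
macro 3: S0 reads c1=2 → after 2×micro: 4; S1 reads c2=-9/4 → after 1×micro: 0; S2 reads c2=-9/4 → after 1×micro: -27/8 ⇒ (c0=4, c1=0, c2=-27/8)
macro 4: S0 reads c1=0 → after 2×micro: 0; S1 reads c2=-27/8 → after 1×micro: 2; S2 reads c2=-27/8 → after 1×micro: -81/16 ⇒ (c0=0, c1=2, c2=-81/16)
macro 5: S0 reads c1=2 → after 2×micro: 4; S1 reads c2=-81/16 → after 1×micro: 2; S2 reads c2=-81/16 → after 1×micro: -243/32 ⇒ (c0=4, c1=2, c2=-243/32)
macro 6: S0 reads c1=2 → after 2×micro: 4; S1 reads c2=-243/32 → after 1×micro: 2; S2 reads c2=-243/32 → after 1×micro: -729/64 ⇒ (c0=4, c1=2, c2=-729/64)

S1 state at macro-step 3 = 0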